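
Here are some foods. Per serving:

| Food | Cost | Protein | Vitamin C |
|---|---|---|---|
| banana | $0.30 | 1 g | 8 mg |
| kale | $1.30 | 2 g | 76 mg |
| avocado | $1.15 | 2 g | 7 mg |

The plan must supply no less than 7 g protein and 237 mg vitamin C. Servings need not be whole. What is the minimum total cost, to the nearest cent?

A basic optimal solution has at most two foods positive. Try each food alone and each pair with both targets met exactly.
banana only: max(7/1, 237/8) = 29.62 servings → $8.89.
kale only: max(7/2, 237/76) = 3.5 servings → $4.55.
avocado only: max(7/2, 237/7) = 33.86 servings → $38.94.
banana + kale with both tight: 0.9667 servings and 3.017 servings → $4.21.
banana + avocado: intersection lies outside the first quadrant.
kale + avocado with both tight: 3.08 servings and 0.4203 servings → $4.49.
The minimum over all feasible corners is $4.21.

$4.21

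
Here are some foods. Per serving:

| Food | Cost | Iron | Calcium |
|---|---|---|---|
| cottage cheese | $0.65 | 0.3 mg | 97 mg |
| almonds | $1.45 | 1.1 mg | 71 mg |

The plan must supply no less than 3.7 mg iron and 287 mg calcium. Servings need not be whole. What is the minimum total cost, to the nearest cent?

$5.04

An LP optimum is at a vertex; with two nutrient constraints at most two foods are used. Check each candidate.
cottage cheese only: max(3.7/0.3, 287/97) = 12.33 servings → $8.02.
almonds only: max(3.7/1.1, 287/71) = 4.042 servings → $5.86.
cottage cheese + almonds with both tight: 0.6206 servings and 3.194 servings → $5.04.
Cheapest feasible corner: $5.04.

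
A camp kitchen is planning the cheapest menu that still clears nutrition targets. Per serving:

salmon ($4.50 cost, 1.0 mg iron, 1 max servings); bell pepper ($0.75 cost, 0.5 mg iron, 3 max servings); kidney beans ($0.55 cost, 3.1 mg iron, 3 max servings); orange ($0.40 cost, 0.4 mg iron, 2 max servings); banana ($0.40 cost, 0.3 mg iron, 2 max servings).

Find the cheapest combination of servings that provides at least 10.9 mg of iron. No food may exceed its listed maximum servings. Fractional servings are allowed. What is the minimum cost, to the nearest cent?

Cost per mg of iron: kidney beans $0.1774, orange $1.0000, banana $1.3333, bell pepper $1.5000, salmon $4.5000.
Take 3 servings of kidney beans: +9.3 mg iron for $1.65 (total $1.65, still need 1.6 mg).
Take 2 servings of orange: +0.8 mg iron for $0.80 (total $2.45, still need 0.8 mg).
Take 2 servings of banana: +0.6 mg iron for $0.80 (total $3.25, still need 0.2 mg).
Take 0.4 servings of bell pepper: +0.2 mg iron for $0.30 (total $3.55, still need 0.0 mg).
Filling from the cheapest source first is optimal under one linear minimum: $3.55.

$3.55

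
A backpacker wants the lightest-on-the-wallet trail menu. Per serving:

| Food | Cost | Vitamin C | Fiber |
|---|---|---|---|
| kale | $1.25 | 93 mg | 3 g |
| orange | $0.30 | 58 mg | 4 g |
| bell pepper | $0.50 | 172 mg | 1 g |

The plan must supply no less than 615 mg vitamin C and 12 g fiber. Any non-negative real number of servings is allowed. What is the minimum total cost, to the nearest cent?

The cheapest plan sits at a corner of the feasible region — with two constraints it uses at most two foods.
kale only: max(615/93, 12/3) = 6.613 servings → $8.27.
orange only: max(615/58, 12/4) = 10.6 servings → $3.18.
bell pepper only: max(615/172, 12/1) = 12 servings → $6.00.
kale + orange with both targets exact would need a negative amount; discard.
kale + bell pepper with both tight: 3.426 servings and 1.723 servings → $5.14.
orange + bell pepper with both tight: 2.3 servings and 2.8 servings → $2.09.
Cheapest feasible corner: $2.09.

$2.09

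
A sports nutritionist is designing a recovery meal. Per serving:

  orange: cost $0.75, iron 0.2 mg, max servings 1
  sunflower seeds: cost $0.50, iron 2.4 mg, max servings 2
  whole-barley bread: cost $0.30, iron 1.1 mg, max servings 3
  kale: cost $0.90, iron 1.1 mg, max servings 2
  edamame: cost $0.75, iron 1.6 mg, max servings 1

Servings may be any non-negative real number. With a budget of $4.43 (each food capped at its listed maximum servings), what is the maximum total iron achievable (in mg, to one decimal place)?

11.9 mg

Iron per dollar: sunflower seeds 4.8, whole-barley bread 3.667, edamame 2.133, kale 1.222, orange 0.2667.
Take 2 servings of sunflower seeds: spends $1.00, +4.8 mg iron (running total 4.8 mg).
Take 3 servings of whole-barley bread: spends $0.90, +3.3 mg iron (running total 8.1 mg).
Take 1 serving of edamame: spends $0.75, +1.6 mg iron (running total 9.7 mg).
Take 1.978 servings of kale: spends $1.78, +2.2 mg iron (running total 11.9 mg).
Greedy by best ratio exhausts the cost allowance optimally: 11.9 mg.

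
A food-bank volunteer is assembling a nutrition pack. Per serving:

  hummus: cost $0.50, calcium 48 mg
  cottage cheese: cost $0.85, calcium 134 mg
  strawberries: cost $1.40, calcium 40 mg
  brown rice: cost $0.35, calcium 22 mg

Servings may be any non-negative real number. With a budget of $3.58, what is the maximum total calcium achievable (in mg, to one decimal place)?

Calcium per dollar: cottage cheese 157.6, hummus 96, brown rice 62.86, strawberries 28.57.
With no serving limits, spend the whole cost allowance on cottage cheese: $3.58 / $0.85 × 134 mg = 564.4 mg.

564.4 mg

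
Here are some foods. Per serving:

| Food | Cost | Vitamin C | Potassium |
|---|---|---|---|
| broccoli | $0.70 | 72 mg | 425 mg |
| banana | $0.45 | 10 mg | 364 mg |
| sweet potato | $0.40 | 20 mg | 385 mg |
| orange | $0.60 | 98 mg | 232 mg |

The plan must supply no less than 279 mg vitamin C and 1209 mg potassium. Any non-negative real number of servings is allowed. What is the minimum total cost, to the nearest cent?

Check every corner: each single food scaled to meet both minima, and each pair solved so both constraints bind.
broccoli only: max(279/72, 1209/425) = 3.875 servings → $2.71.
banana only: max(279/10, 1209/364) = 27.9 servings → $12.55.
sweet potato only: max(279/20, 1209/385) = 13.95 servings → $5.58.
orange only: max(279/98, 1209/232) = 5.211 servings → $3.13.
broccoli + banana: intersection lies outside the first quadrant.
broccoli + sweet potato: the both-tight solution has a negative serving — not a feasible corner.
broccoli + orange with both tight: 2.155 servings and 1.264 servings → $2.27.
banana + sweet potato: intersection lies outside the first quadrant.
banana + orange with both tight: 1.612 servings and 2.682 servings → $2.33.
sweet potato + orange with both tight: 1.624 servings and 2.515 servings → $2.16.
The minimum over all feasible corners is $2.16.

$2.16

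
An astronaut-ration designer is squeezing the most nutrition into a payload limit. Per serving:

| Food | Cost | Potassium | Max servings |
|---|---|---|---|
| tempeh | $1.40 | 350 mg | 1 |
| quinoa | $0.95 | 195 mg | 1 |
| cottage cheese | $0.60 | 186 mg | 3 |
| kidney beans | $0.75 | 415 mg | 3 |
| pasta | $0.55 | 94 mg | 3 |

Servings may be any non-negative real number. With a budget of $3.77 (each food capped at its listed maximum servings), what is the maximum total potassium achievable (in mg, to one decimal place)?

Potassium per dollar: kidney beans 553.3, cottage cheese 310, tempeh 250, quinoa 205.3, pasta 170.9.
Take 3 servings of kidney beans: spends $2.25, +1245.0 mg potassium (running total 1245.0 mg).
Take 2.533 servings of cottage cheese: spends $1.52, +471.2 mg potassium (running total 1716.2 mg).
Filling greedily by potassium-per-dollar is optimal for one linear limit, giving 1716.2 mg.

1716.2 mg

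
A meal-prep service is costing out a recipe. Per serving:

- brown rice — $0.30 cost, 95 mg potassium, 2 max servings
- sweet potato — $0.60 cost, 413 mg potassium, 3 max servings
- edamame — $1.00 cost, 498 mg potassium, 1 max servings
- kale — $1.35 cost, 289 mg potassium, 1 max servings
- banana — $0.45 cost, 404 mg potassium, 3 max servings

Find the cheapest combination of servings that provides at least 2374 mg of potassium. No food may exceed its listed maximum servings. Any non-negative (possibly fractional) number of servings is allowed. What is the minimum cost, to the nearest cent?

Cost per mg of potassium: banana $0.0011, sweet potato $0.0015, edamame $0.0020, brown rice $0.0032, kale $0.0047.
Take 3 servings of banana: +1212.0 mg potassium for $1.35 (total $1.35, still need 1162.0 mg).
Take 2.814 servings of sweet potato: +1162.0 mg potassium for $1.69 (total $3.04, still need 0.0 mg).
Greedy by cheapest-per-mg is optimal for a single linear constraint, so the minimum cost is $3.04.

$3.04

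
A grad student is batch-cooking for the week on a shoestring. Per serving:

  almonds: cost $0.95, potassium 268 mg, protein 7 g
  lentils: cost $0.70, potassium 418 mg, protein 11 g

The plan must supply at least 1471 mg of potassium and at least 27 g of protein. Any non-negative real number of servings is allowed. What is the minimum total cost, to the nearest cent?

$2.46

A basic optimal solution has at most two foods positive. Try each food alone and each pair with both targets met exactly.
almonds only: max(1471/268, 27/7) = 5.489 servings → $5.21.
lentils only: max(1471/418, 27/11) = 3.519 servings → $2.46.
almonds + lentils: intersection lies outside the first quadrant.
Cheapest feasible corner: $2.46.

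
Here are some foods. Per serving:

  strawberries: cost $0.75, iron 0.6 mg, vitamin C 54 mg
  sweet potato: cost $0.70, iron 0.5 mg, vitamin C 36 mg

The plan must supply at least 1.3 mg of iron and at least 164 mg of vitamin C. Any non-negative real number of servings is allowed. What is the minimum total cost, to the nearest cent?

For a min-cost LP with two ≥-constraints, a basic feasible solution has at most two positive variables.
strawberries only: max(1.3/0.6, 164/54) = 3.037 servings → $2.28.
sweet potato only: max(1.3/0.5, 164/36) = 4.556 servings → $3.19.
strawberries + sweet potato with both targets exact would need a negative amount; discard.
Cheapest feasible corner: $2.28.

$2.28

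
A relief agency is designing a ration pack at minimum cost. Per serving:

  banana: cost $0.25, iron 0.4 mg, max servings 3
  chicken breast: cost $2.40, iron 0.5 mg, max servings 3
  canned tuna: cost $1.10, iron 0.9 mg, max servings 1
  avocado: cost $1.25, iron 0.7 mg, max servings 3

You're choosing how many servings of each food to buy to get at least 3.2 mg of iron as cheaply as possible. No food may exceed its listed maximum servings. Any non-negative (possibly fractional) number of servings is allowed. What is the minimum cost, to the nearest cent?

Cost per mg of iron: banana $0.6250, canned tuna $1.2222, avocado $1.7857, chicken breast $4.8000.
Take 3 servings of banana: +1.2 mg iron for $0.75 (total $0.75, still need 2.0 mg).
Take 1 serving of canned tuna: +0.9 mg iron for $1.10 (total $1.85, still need 1.1 mg).
Take 1.571 servings of avocado: +1.1 mg iron for $1.96 (total $3.81, still need 0.0 mg).
Filling from the cheapest source first is optimal under one linear minimum: $3.81.

$3.81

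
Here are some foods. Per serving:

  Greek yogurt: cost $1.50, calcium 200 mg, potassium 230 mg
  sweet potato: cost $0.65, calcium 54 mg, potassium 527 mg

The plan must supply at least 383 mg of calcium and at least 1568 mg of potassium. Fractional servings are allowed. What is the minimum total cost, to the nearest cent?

$3.47

The cheapest plan sits at a corner of the feasible region — with two constraints it uses at most two foods.
Greek yogurt only: max(383/200, 1568/230) = 6.817 servings → $10.23.
sweet potato only: max(383/54, 1568/527) = 7.093 servings → $4.61.
Greek yogurt + sweet potato with both tight: 1.26 servings and 2.425 servings → $3.47.
So the least-cost plan costs $3.47.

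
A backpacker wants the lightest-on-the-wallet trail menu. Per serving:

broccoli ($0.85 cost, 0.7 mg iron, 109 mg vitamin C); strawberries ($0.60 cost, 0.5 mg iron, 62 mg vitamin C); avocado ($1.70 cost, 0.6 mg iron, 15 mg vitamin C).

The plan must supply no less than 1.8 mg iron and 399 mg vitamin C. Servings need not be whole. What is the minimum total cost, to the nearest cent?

Minimising a linear cost over {iron ≥ 1.8, vitamin C ≥ 399, servings ≥ 0} — the optimum is at a vertex, using one or two foods.
broccoli only: max(1.8/0.7, 399/109) = 3.661 servings → $3.11.
strawberries only: max(1.8/0.5, 399/62) = 6.435 servings → $3.86.
avocado only: max(1.8/0.6, 399/15) = 26.6 servings → $45.22.
broccoli + strawberries: intersection lies outside the first quadrant.
broccoli + avocado with both targets exact would need a negative amount; discard.
strawberries + avocado: the both-tight solution has a negative serving — not a feasible corner.
Cheapest feasible corner: $3.11.

$3.11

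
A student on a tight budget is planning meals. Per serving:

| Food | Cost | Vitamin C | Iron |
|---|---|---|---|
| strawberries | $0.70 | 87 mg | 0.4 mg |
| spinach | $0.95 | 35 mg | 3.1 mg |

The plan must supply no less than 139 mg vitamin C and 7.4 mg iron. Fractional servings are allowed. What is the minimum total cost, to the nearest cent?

$2.66

With two linear requirements the optimum uses one or two foods; enumerate the corners.
strawberries only: max(139/87, 7.4/0.4) = 18.5 servings → $12.95.
spinach only: max(139/35, 7.4/3.1) = 3.971 servings → $3.77.
strawberries + spinach with both tight: 0.6723 servings and 2.3 servings → $2.66.
The minimum over all feasible corners is $2.66.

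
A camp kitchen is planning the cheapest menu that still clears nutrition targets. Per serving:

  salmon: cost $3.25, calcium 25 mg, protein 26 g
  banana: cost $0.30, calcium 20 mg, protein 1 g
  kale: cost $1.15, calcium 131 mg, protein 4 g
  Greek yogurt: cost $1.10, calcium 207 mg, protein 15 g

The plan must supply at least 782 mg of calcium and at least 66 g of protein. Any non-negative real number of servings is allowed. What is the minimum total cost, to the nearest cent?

$4.84

Compare the cost at each extreme point of the feasible region.
salmon only: max(782/25, 66/26) = 31.28 servings → $101.66.
banana only: max(782/20, 66/1) = 66 servings → $19.80.
kale only: max(782/131, 66/4) = 16.5 servings → $18.98.
Greek yogurt only: max(782/207, 66/15) = 4.4 servings → $4.84.
salmon + banana with both tight: 1.087 servings and 37.74 servings → $14.85.
salmon + kale with both tight: 1.669 servings and 5.651 servings → $11.92.
salmon + Greek yogurt with both tight: 0.3859 servings and 3.731 servings → $5.36.
banana + kale: the both-tight solution has a negative serving — not a feasible corner.
banana + Greek yogurt: the both-tight solution has a negative serving — not a feasible corner.
kale + Greek yogurt: intersection lies outside the first quadrant.
The minimum over all feasible corners is $4.84.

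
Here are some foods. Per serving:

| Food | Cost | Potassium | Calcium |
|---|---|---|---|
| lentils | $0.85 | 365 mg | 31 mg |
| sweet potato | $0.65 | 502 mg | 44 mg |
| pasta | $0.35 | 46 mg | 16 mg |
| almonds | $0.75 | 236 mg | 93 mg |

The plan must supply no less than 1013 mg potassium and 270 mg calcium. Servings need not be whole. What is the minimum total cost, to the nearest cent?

$2.43

The cheapest plan sits at a corner of the feasible region — with two constraints it uses at most two foods.
lentils only: max(1013/365, 270/31) = 8.71 servings → $7.40.
sweet potato only: max(1013/502, 270/44) = 6.136 servings → $3.99.
pasta only: max(1013/46, 270/16) = 22.02 servings → $7.71.
almonds only: max(1013/236, 270/93) = 4.292 servings → $3.22.
lentils + sweet potato: the both-tight solution has a negative serving — not a feasible corner.
lentils + pasta with both tight: 0.8582 servings and 15.21 servings → $6.05.
lentils + almonds with both tight: 1.145 servings and 2.522 servings → $2.86.
sweet potato + pasta with both tight: 0.6305 servings and 15.14 servings → $5.71.
sweet potato + almonds with both tight: 0.8399 servings and 2.506 servings → $2.43.
pasta + almonds: intersection lies outside the first quadrant.
Cheapest feasible corner: $2.43.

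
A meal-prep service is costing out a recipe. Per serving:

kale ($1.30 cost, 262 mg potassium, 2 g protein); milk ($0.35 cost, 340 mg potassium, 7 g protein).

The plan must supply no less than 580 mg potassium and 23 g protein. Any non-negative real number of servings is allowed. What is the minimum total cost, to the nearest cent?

$1.15

Two binding constraints pin down two serving amounts, so the optimal mix uses at most two foods. The candidates are each food alone (scaled to the tighter of potassium/protein) and each pair with both constraints tight.
kale only: max(580/262, 23/2) = 11.5 servings → $14.95.
milk only: max(580/340, 23/7) = 3.286 servings → $1.15.
kale + milk: the both-tight solution has a negative serving — not a feasible corner.
The minimum over all feasible corners is $1.15.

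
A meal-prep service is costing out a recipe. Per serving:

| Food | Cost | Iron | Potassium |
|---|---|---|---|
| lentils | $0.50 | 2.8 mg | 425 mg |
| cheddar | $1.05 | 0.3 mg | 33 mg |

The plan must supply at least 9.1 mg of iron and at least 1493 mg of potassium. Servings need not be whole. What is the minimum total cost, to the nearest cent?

$1.76

Minimising a linear cost over {iron ≥ 9.1, potassium ≥ 1493, servings ≥ 0} — the optimum is at a vertex, using one or two foods.
lentils only: max(9.1/2.8, 1493/425) = 3.513 servings → $1.76.
cheddar only: max(9.1/0.3, 1493/33) = 45.24 servings → $47.50.
lentils + cheddar: the both-tight solution has a negative serving — not a feasible corner.
Cheapest feasible corner: $1.76.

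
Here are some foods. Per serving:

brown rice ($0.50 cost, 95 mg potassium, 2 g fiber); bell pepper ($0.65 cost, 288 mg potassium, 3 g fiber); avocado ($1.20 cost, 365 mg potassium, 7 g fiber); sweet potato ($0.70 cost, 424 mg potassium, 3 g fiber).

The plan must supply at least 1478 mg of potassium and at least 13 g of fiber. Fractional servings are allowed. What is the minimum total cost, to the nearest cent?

For a min-cost LP with two ≥-constraints, a basic feasible solution has at most two positive variables.
brown rice only: max(1478/95, 13/2) = 15.56 servings → $7.78.
bell pepper only: max(1478/288, 13/3) = 5.132 servings → $3.34.
avocado only: max(1478/365, 13/7) = 4.049 servings → $4.86.
sweet potato only: max(1478/424, 13/3) = 4.333 servings → $3.03.
brown rice + bell pepper: the both-tight solution has a negative serving — not a feasible corner.
brown rice + avocado: intersection lies outside the first quadrant.
brown rice + sweet potato with both tight: 1.915 servings and 3.057 servings → $3.10.
bell pepper + avocado with both targets exact would need a negative amount; discard.
bell pepper + sweet potato with both tight: 2.642 servings and 1.691 servings → $2.90.
avocado + sweet potato with both tight: 0.5755 servings and 2.99 servings → $2.78.
The minimum over all feasible corners is $2.78.

$2.78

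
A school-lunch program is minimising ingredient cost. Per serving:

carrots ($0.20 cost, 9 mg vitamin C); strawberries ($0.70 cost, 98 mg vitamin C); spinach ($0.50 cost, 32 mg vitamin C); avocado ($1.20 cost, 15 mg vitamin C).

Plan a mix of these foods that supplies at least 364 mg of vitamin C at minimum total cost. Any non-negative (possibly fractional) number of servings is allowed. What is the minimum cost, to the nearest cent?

$2.60

Cost per mg of vitamin C: strawberries $0.0071, spinach $0.0156, carrots $0.0222, avocado $0.0800.
With no serving limits, use only strawberries: 364 mg / 98 mg = 3.714 servings × $0.70 = $2.60.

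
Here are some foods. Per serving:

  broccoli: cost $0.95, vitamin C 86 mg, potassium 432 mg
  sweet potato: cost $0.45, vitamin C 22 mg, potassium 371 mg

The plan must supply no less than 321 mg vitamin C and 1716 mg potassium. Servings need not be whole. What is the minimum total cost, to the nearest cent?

This is a tiny linear program; its minimum lies at a vertex of the feasible set. List the vertices and price them.
broccoli only: max(321/86, 1716/432) = 3.972 servings → $3.77.
sweet potato only: max(321/22, 1716/371) = 14.59 servings → $6.57.
broccoli + sweet potato with both tight: 3.631 servings and 0.3975 servings → $3.63.
Cheapest feasible corner: $3.63.

$3.63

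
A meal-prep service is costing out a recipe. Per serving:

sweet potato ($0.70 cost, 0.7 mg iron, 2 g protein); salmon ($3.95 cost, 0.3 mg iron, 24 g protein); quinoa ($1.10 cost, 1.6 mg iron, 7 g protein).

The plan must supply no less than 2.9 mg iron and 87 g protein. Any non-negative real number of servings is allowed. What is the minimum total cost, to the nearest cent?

$13.67

The cheapest plan sits at a corner of the feasible region — with two constraints it uses at most two foods.
sweet potato only: max(2.9/0.7, 87/2) = 43.5 servings → $30.45.
salmon only: max(2.9/0.3, 87/24) = 9.667 servings → $38.18.
quinoa only: max(2.9/1.6, 87/7) = 12.43 servings → $13.67.
sweet potato + salmon with both tight: 2.685 servings and 3.401 servings → $15.31.
sweet potato + quinoa with both targets exact would need a negative amount; discard.
salmon + quinoa with both tight: 3.275 servings and 1.198 servings → $14.26.
The minimum over all feasible corners is $13.67.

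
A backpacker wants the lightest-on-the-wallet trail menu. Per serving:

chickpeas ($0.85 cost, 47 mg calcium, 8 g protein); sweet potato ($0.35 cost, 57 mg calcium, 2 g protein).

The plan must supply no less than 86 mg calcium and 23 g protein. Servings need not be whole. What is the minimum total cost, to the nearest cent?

$2.44

Two binding constraints pin down two serving amounts, so the optimal mix uses at most two foods. The candidates are each food alone (scaled to the tighter of calcium/protein) and each pair with both constraints tight.
chickpeas only: max(86/47, 23/8) = 2.875 servings → $2.44.
sweet potato only: max(86/57, 23/2) = 11.5 servings → $4.03.
chickpeas + sweet potato: intersection lies outside the first quadrant.
So the least-cost plan costs $2.44.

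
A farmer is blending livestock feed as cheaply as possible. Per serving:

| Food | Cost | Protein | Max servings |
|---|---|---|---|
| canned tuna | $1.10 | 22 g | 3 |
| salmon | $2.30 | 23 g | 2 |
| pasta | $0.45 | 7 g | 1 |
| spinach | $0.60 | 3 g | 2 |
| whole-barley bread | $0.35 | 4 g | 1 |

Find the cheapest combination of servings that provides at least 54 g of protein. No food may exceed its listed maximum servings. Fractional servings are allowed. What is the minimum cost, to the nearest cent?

$2.70

Cost per g of protein: canned tuna $0.0500, pasta $0.0643, whole-barley bread $0.0875, salmon $0.1000, spinach $0.2000.
Take 2.455 servings of canned tuna: +54.0 g protein for $2.70 (total $2.70, still need 0.0 g).
Filling from the cheapest source first is optimal under one linear minimum: $2.70.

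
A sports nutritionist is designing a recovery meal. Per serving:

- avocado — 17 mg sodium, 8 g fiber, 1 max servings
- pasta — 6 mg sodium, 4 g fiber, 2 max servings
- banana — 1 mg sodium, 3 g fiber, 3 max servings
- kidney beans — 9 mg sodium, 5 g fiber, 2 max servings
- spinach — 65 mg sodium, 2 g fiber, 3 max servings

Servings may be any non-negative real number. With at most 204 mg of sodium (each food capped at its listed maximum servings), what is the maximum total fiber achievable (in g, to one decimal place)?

Fiber per mg sodium: banana 3, pasta 0.6667, kidney beans 0.5556, avocado 0.4706, spinach 0.03077.
Take 3 servings of banana: uses 3 mg sodium, +9.0 g fiber (running total 9.0 g).
Take 2 servings of pasta: uses 12 mg sodium, +8.0 g fiber (running total 17.0 g).
Take 2 servings of kidney beans: uses 18 mg sodium, +10.0 g fiber (running total 27.0 g).
Take 1 serving of avocado: uses 17 mg sodium, +8.0 g fiber (running total 35.0 g).
Take 2.369 servings of spinach: uses 154 mg sodium, +4.7 g fiber (running total 39.7 g).
Filling greedily by fiber-per-mg sodium is optimal for one linear limit, giving 39.7 g.

39.7 g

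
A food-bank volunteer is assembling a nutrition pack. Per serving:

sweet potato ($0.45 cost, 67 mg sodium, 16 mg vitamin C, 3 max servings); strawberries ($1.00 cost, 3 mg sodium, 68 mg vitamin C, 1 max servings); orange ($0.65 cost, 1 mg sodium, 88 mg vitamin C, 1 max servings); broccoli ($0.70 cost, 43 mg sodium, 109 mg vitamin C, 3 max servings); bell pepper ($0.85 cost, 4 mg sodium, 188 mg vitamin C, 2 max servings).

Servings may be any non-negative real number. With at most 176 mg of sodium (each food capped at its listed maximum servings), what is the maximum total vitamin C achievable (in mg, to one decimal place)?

867.4 mg

Vitamin C per mg sodium: orange 88, bell pepper 47, strawberries 22.67, broccoli 2.535, sweet potato 0.2388.
Take 1 serving of orange: uses 1 mg sodium, +88.0 mg vitamin C (running total 88.0 mg).
Take 2 servings of bell pepper: uses 8 mg sodium, +376.0 mg vitamin C (running total 464.0 mg).
Take 1 serving of strawberries: uses 3 mg sodium, +68.0 mg vitamin C (running total 532.0 mg).
Take 3 servings of broccoli: uses 129 mg sodium, +327.0 mg vitamin C (running total 859.0 mg).
Take 0.5224 servings of sweet potato: uses 35 mg sodium, +8.4 mg vitamin C (running total 867.4 mg).
Filling greedily by vitamin C-per-mg sodium is optimal for one linear limit, giving 867.4 mg.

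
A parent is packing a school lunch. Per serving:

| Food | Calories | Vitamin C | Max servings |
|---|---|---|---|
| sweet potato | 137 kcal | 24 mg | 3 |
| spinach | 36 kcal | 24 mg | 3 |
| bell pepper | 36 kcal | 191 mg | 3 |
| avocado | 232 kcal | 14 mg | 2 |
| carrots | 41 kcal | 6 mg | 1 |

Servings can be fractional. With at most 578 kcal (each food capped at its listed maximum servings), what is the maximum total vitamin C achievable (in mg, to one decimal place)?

Vitamin C per kcal: bell pepper 5.306, spinach 0.6667, sweet potato 0.1752, carrots 0.1463, avocado 0.06034.
Take 3 servings of bell pepper: uses 108 kcal, +573.0 mg vitamin C (running total 573.0 mg).
Take 3 servings of spinach: uses 108 kcal, +72.0 mg vitamin C (running total 645.0 mg).
Take 2.642 servings of sweet potato: uses 362 kcal, +63.4 mg vitamin C (running total 708.4 mg).
Greedy by best ratio exhausts the calories allowance optimally: 708.4 mg.

708.4 mg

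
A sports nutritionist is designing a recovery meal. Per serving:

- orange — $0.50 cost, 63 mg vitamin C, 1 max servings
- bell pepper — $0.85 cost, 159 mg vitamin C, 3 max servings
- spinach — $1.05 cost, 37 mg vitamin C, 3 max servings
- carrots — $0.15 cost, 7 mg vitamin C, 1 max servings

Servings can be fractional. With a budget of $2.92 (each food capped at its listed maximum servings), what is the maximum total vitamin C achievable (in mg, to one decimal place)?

Vitamin C per dollar: bell pepper 187.1, orange 126, carrots 46.67, spinach 35.24.
Take 3 servings of bell pepper: spends $2.55, +477.0 mg vitamin C (running total 477.0 mg).
Take 0.74 servings of orange: spends $0.37, +46.6 mg vitamin C (running total 523.6 mg).
Filling greedily by vitamin C-per-dollar is optimal for one linear limit, giving 523.6 mg.

523.6 mg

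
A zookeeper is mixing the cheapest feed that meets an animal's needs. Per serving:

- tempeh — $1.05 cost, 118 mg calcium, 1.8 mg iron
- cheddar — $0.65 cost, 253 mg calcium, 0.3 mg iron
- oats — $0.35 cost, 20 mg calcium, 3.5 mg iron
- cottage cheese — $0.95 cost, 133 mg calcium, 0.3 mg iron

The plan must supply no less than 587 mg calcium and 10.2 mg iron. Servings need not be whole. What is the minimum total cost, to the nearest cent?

$2.32

This is a tiny linear program; its minimum lies at a vertex of the feasible set. List the vertices and price them.
tempeh only: max(587/118, 10.2/1.8) = 5.667 servings → $5.95.
cheddar only: max(587/253, 10.2/0.3) = 34 servings → $22.10.
oats only: max(587/20, 10.2/3.5) = 29.35 servings → $10.27.
cottage cheese only: max(587/133, 10.2/0.3) = 34 servings → $32.30.
tempeh + cheddar with both targets exact would need a negative amount; discard.
tempeh + oats with both tight: 4.908 servings and 0.3899 servings → $5.29.
tempeh + cottage cheese: intersection lies outside the first quadrant.
cheddar + oats with both tight: 2.104 servings and 2.734 servings → $2.32.
cheddar + cottage cheese: intersection lies outside the first quadrant.
oats + cottage cheese with both tight: 2.569 servings and 4.027 servings → $4.73.
The minimum over all feasible corners is $2.32.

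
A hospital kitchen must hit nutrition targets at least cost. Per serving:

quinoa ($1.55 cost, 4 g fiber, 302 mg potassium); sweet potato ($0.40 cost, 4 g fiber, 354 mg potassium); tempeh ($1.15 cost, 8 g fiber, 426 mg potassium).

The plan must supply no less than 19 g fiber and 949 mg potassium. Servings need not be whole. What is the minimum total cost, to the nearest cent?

An LP optimum is at a vertex; with two nutrient constraints at most two foods are used. Check each candidate.
quinoa only: max(19/4, 949/302) = 4.75 servings → $7.36.
sweet potato only: max(19/4, 949/354) = 4.75 servings → $1.90.
tempeh only: max(19/8, 949/426) = 2.375 servings → $2.73.
quinoa + sweet potato with both targets exact would need a negative amount; discard.
quinoa + tempeh: intersection lies outside the first quadrant.
sweet potato + tempeh: the both-tight solution has a negative serving — not a feasible corner.
So the least-cost plan costs $1.90.

$1.90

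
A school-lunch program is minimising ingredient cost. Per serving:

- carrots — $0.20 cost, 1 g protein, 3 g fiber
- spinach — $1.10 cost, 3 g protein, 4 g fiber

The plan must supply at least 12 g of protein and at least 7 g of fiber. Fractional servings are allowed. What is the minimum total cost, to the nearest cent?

A basic optimal solution has at most two foods positive. Try each food alone and each pair with both targets met exactly.
carrots only: max(12/1, 7/3) = 12 servings → $2.40.
spinach only: max(12/3, 7/4) = 4 servings → $4.40.
carrots + spinach: the both-tight solution has a negative serving — not a feasible corner.
Cheapest feasible corner: $2.40.

$2.40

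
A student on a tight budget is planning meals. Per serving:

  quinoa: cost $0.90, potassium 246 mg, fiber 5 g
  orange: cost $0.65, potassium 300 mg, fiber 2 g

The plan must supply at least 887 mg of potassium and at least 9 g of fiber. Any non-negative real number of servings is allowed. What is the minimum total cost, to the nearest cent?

$2.26

At the optimum either one food covers both requirements or two foods hit both targets exactly; no other combination can be cheaper.
quinoa only: max(887/246, 9/5) = 3.606 servings → $3.25.
orange only: max(887/300, 9/2) = 4.5 servings → $2.92.
quinoa + orange with both tight: 0.9187 servings and 2.203 servings → $2.26.
So the least-cost plan costs $2.26.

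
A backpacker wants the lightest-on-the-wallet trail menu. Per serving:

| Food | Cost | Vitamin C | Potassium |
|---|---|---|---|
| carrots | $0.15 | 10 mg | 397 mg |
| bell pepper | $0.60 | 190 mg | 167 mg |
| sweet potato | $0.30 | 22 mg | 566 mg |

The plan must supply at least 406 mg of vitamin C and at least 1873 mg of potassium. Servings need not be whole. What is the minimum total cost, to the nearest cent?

carrots only: max(406/10, 1873/397) = 40.6 servings → $6.09.
bell pepper only: max(406/190, 1873/167) = 11.22 servings → $6.73.
sweet potato only: max(406/22, 1873/566) = 18.45 servings → $5.54.
carrots + bell pepper with both tight: 3.905 servings and 1.931 servings → $1.74.
carrots + sweet potato with both targets exact would need a negative amount; discard.
bell pepper + sweet potato with both tight: 1.816 servings and 2.773 servings → $1.92.
So the least-cost plan costs $1.74.

$1.74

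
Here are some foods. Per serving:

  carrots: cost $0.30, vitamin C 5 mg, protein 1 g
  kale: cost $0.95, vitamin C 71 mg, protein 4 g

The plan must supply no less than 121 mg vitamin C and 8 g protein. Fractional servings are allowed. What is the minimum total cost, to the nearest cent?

$1.90

Two binding constraints pin down two serving amounts, so the optimal mix uses at most two foods. The candidates are each food alone (scaled to the tighter of vitamin C/protein) and each pair with both constraints tight.
carrots only: max(121/5, 8/1) = 24.2 servings → $7.26.
kale only: max(121/71, 8/4) = 2 servings → $1.90.
carrots + kale with both tight: 1.647 servings and 1.588 servings → $2.00.
The minimum over all feasible corners is $1.90.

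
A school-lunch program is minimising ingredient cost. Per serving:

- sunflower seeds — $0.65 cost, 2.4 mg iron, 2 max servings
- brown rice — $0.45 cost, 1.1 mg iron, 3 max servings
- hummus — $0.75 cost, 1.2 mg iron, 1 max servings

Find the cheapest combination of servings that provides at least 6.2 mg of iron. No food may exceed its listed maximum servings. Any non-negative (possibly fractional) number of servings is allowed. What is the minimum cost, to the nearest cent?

Cost per mg of iron: sunflower seeds $0.2708, brown rice $0.4091, hummus $0.6250.
Take 2 servings of sunflower seeds: +4.8 mg iron for $1.30 (total $1.30, still need 1.4 mg).
Take 1.273 servings of brown rice: +1.4 mg iron for $0.57 (total $1.87, still need 0.0 mg).
Greedy by cheapest-per-mg is optimal for a single linear constraint, so the minimum cost is $1.87.

$1.87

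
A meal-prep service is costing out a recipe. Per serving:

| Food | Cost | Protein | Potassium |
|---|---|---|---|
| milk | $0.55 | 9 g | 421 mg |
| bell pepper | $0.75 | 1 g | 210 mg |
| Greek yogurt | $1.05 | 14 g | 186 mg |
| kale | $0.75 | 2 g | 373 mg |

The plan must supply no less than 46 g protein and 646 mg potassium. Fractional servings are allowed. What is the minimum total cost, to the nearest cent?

$2.81

milk only: max(46/9, 646/421) = 5.111 servings → $2.81.
bell pepper only: max(46/1, 646/210) = 46 servings → $34.50.
Greek yogurt only: max(46/14, 646/186) = 3.473 servings → $3.65.
kale only: max(46/2, 646/373) = 23 servings → $17.25.
milk + bell pepper with both targets exact would need a negative amount; discard.
milk + Greek yogurt with both tight: 0.1156 servings and 3.211 servings → $3.44.
milk + kale: the both-tight solution has a negative serving — not a feasible corner.
bell pepper + Greek yogurt with both tight: 0.1772 servings and 3.273 servings → $3.57.
bell pepper + kale with both targets exact would need a negative amount; discard.
Greek yogurt + kale with both tight: 3.271 servings and 0.1006 servings → $3.51.
Cheapest feasible corner: $2.81.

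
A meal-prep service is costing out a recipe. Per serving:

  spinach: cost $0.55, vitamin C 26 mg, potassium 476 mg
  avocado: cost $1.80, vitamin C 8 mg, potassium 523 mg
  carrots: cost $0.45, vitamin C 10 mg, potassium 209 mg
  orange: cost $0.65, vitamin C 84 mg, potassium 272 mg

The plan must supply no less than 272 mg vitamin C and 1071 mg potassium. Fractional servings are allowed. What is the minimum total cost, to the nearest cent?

$2.27

spinach only: max(272/26, 1071/476) = 10.46 servings → $5.75.
avocado only: max(272/8, 1071/523) = 34 servings → $61.20.
carrots only: max(272/10, 1071/209) = 27.2 servings → $12.24.
orange only: max(272/84, 1071/272) = 3.938 servings → $2.56.
spinach + avocado: the both-tight solution has a negative serving — not a feasible corner.
spinach + carrots with both targets exact would need a negative amount; discard.
spinach + orange with both tight: 0.4855 servings and 3.088 servings → $2.27.
avocado + carrots: intersection lies outside the first quadrant.
avocado + orange with both tight: 0.3827 servings and 3.202 servings → $2.77.
carrots + orange with both tight: 1.077 servings and 3.11 servings → $2.51.
So the least-cost plan costs $2.27.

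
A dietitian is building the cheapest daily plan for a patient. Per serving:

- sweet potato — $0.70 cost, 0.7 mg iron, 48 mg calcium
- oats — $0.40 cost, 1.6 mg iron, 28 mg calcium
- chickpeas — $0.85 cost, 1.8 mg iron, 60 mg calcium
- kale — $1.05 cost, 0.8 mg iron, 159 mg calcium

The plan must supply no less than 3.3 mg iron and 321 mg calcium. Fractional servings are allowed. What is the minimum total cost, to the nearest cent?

$2.37

An LP optimum is at a vertex; with two nutrient constraints at most two foods are used. Check each candidate.
sweet potato only: max(3.3/0.7, 321/48) = 6.688 servings → $4.68.
oats only: max(3.3/1.6, 321/28) = 11.46 servings → $4.59.
chickpeas only: max(3.3/1.8, 321/60) = 5.35 servings → $4.55.
kale only: max(3.3/0.8, 321/159) = 4.125 servings → $4.33.
sweet potato + oats: intersection lies outside the first quadrant.
sweet potato + chickpeas: intersection lies outside the first quadrant.
sweet potato + kale with both tight: 3.675 servings and 0.9095 servings → $3.53.
oats + chickpeas with both targets exact would need a negative amount; discard.
oats + kale with both tight: 1.155 servings and 1.816 servings → $2.37.
chickpeas + kale with both tight: 1.125 servings and 1.594 servings → $2.63.
So the least-cost plan costs $2.37.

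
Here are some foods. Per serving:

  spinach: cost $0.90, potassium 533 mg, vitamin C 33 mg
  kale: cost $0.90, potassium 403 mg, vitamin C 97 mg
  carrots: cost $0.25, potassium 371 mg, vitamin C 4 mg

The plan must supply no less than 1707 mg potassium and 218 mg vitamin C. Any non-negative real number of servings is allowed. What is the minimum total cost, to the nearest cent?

Compare the cost at each extreme point of the feasible region.
spinach only: max(1707/533, 218/33) = 6.606 servings → $5.95.
kale only: max(1707/403, 218/97) = 4.236 servings → $3.81.
carrots only: max(1707/371, 218/4) = 54.5 servings → $13.62.
spinach + kale with both tight: 2.024 servings and 1.559 servings → $3.22.
spinach + carrots: the both-tight solution has a negative serving — not a feasible corner.
kale + carrots with both tight: 2.154 servings and 2.261 servings → $2.50.
So the least-cost plan costs $2.50.

$2.50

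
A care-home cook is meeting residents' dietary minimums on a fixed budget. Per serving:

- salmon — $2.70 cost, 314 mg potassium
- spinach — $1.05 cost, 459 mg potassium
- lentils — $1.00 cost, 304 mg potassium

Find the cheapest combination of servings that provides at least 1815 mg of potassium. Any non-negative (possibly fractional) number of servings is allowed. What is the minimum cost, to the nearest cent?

Cost per mg of potassium: spinach $0.0023, lentils $0.0033, salmon $0.0086.
With no serving limits, use only spinach: 1815 mg / 459 mg = 3.954 servings × $1.05 = $4.15.

$4.15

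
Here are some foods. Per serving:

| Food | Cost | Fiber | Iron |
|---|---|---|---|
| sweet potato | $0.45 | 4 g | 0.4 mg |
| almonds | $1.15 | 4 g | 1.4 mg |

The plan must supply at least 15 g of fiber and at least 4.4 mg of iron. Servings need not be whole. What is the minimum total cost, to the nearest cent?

$3.72

With two linear requirements the optimum uses one or two foods; enumerate the corners.
sweet potato only: max(15/4, 4.4/0.4) = 11 servings → $4.95.
almonds only: max(15/4, 4.4/1.4) = 3.75 servings → $4.31.
sweet potato + almonds with both tight: 0.85 servings and 2.9 servings → $3.72.
So the least-cost plan costs $3.72.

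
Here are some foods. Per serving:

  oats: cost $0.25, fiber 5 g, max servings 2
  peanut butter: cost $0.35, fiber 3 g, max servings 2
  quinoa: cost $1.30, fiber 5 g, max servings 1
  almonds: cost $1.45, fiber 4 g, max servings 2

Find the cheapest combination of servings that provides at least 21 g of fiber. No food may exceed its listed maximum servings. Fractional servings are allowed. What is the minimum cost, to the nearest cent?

Cost per g of fiber: oats $0.0500, peanut butter $0.1167, quinoa $0.2600, almonds $0.3625.
Take 2 servings of oats: +10.0 g fiber for $0.50 (total $0.50, still need 11.0 g).
Take 2 servings of peanut butter: +6.0 g fiber for $0.70 (total $1.20, still need 5.0 g).
Take 1 serving of quinoa: +5.0 g fiber for $1.30 (total $2.50, still need 0.0 g).
Filling from the cheapest source first is optimal under one linear minimum: $2.50.

$2.50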